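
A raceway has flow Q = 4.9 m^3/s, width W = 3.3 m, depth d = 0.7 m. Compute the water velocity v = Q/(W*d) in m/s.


Cross-sectional area = W * d = 3.3 * 0.7 = 2.31 m^2
Velocity = Q / A = 4.9 / 2.31 = 2.12121 m/s

2.12121 m/s


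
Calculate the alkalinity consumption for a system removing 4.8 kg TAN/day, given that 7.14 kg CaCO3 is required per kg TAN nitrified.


Alkalinity factor: 7.14 kg CaCO3 consumed per kg TAN nitrified
alk = 4.8 kg TAN * 7.14 = 34.272 kg CaCO3/day

34.272 kg CaCO3/day


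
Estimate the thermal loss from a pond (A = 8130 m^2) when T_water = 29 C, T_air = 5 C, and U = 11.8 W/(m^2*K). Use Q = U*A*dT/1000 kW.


Temperature difference dT = 29 - 5 = 24 K
Heat loss (W) = U * A * dT = 11.8 * 8130 * 24 = 2302416 W
Convert to kW: 2302416 / 1000 = 2302.416 kW

2302.416 kW


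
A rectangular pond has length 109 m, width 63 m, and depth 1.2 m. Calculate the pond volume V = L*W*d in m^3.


Base area = L * W = 109 * 63 = 6867 m^2
Volume = area * depth = 6867 * 1.2 = 8240.4 m^3

8240.4 m^3


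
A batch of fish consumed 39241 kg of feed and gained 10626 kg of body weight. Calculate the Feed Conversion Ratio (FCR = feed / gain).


FCR = feed consumed / weight gained
FCR = 39241 kg / 10626 kg = 3.69292

3.69292


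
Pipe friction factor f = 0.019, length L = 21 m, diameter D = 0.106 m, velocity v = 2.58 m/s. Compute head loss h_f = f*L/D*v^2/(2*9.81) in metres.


v^2 = 2.58^2 = 6.6564 m^2/s^2
L/D = 21/0.106 = 198.11321
h_f = f*(L/D)*v^2/(2g) = 0.019 * 198.11321 * 6.6564 / 19.62 = 1.27705 m

1.27705 m


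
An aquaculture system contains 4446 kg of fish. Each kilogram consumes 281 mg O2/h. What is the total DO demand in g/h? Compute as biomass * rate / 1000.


Total O2 consumption (mg/h) = 4446 kg * 281 mg/(kg*h) = 1249326 mg/h
Convert to g/h: 1249326 / 1000 = 1249.326 g/h

1249.326 g/h


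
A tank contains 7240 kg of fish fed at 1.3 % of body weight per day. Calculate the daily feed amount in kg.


Feeding rate fraction = 1.3% / 100 = 0.013
Daily feed = 7240 kg * 0.013 = 94.12 kg/day

94.12 kg/day


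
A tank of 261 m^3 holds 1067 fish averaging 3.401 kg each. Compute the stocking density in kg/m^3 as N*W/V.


Total biomass = 1067 fish * 3.401 kg = 3628.867 kg
Density = total biomass / volume = 3628.867 / 261 = 13.9037 kg/m^3

13.9037 kg/m^3


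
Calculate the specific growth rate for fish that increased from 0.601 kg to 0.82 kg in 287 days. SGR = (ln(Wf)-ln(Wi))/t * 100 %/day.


ln(W_f) = ln(0.82) = -0.19845094
ln(W_i) = ln(0.601) = -0.50916034
ln(W_f) - ln(W_i) = -0.19845094 - -0.50916034 = 0.3107094
SGR = 0.3107094 / 287 * 100 = 0.108261 %/day

0.108261 %/day


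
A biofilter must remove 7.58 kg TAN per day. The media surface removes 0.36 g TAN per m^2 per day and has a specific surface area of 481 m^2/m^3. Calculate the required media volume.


A = 7.58*1000 / 0.36 = 21055.556 m^2
V = 21055.556 / 481 = 43.7745

43.7745 m^3


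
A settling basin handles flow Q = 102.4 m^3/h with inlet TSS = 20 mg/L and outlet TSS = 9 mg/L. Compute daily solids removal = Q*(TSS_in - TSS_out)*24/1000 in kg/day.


Concentration drop: TSS_in - TSS_out = 20 - 9 = 11 mg/L
Hourly solids removed = Q * dTSS = 102.4 m^3/h * 11 mg/L = 1126.4 g/h  (m^3/h * mg/L = g/h)
Daily solids removed = 1126.4 * 24 = 27033.6 g/day
Convert g to kg: 27033.6 / 1000 = 27.0336 kg/day

27.0336 kg/day


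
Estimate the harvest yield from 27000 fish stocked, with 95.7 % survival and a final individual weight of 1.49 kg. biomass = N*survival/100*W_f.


Survivors = 27000 * 95.7/100 = 25839 fish
Harvest biomass = survivors * W_f = 25839 * 1.49 = 38500.11 kg

38500.11 kg


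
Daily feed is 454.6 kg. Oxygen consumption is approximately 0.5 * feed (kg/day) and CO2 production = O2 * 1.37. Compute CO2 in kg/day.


O2 = 454.6 * 0.5 = 227.3
CO2 = 227.3 * 1.37 = 311.401

311.401 kg/day


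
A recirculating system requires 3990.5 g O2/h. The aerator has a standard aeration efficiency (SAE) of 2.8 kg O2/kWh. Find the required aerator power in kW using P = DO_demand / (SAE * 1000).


SAE in g O2/kWh = 2.8 * 1000 = 2800 g/kWh
P = DO_demand / SAE_g = 3990.5 / 2800 = 1.42518 kW

1.42518 kW


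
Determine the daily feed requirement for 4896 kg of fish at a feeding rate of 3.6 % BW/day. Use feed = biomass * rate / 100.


Feeding rate fraction = 3.6% / 100 = 0.036
Daily feed = 4896 kg * 0.036 = 176.256 kg/day

176.256 kg/day


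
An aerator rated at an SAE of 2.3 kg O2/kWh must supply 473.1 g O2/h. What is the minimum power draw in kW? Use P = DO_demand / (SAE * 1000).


SAE in g O2/kWh = 2.3 * 1000 = 2300 g/kWh
P = DO_demand / SAE_g = 473.1 / 2300 = 0.205696 kW

0.205696 kW


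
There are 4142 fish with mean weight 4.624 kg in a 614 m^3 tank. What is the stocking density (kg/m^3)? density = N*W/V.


Total biomass = 4142 fish * 4.624 kg = 19152.608 kg
Density = total biomass / volume = 19152.608 / 614 = 31.1932 kg/m^3

31.1932 kg/m^3


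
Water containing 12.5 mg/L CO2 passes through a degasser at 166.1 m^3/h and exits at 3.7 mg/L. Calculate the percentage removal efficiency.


CO2_out / CO2_in = 3.7 / 12.5 = 0.296
Fraction remaining = 0.296
efficiency = (1 - 0.296) * 100 = 70.4 %

70.4 %


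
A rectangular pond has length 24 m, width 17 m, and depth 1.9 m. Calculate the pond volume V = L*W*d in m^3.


Base area = L * W = 24 * 17 = 408 m^2
Volume = area * depth = 408 * 1.9 = 775.2 m^3

775.2 m^3


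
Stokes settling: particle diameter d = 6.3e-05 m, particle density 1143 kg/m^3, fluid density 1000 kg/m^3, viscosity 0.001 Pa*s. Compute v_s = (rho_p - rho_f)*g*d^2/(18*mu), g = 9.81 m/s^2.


Density difference: rho_p - rho_f = 1143 - 1000 = 143 kg/m^3
d^2 = (6.3e-05)^2 = 3.969e-09 m^2
Numerator = (rho_p - rho_f) * g * d^2 = 143 * 9.81 * 3.969e-09 = 5.5678323e-06
Denominator = 18 * mu = 18 * 0.001 = 0.018
v_s = 5.5678323e-06 / 0.018 = 3.09324e-04 m/s
Check: Re = rho_f * v_s * d / mu = 1000 * 3.09324e-04 * 6.3e-05 / 0.001 = 0.0195 < 1, so Stokes' law applies.

3.09324e-04 m/s


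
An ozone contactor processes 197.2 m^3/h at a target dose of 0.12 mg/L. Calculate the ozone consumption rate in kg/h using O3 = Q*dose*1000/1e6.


O3 demand (mg/h) = Q * dose * 1000 = 197.2 * 0.12 * 1000 = 23664 mg/h
Convert mg to kg: 23664 / 1e6 = 0.023664 kg/h

0.023664 kg/h


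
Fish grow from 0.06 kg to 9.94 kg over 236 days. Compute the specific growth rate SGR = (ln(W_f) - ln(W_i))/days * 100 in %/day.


ln(W_f) = ln(9.94) = 2.296567
ln(W_i) = ln(0.06) = -2.8134107
ln(W_f) - ln(W_i) = 2.296567 - -2.8134107 = 5.1099777
SGR = 5.1099777 / 236 * 100 = 2.16524 %/day

2.16524 %/day


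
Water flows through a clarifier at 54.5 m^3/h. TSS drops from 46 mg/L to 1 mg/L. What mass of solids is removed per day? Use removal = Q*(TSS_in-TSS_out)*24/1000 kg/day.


Concentration drop: TSS_in - TSS_out = 46 - 1 = 45 mg/L
Hourly solids removed = Q * dTSS = 54.5 m^3/h * 45 mg/L = 2452.5 g/h  (m^3/h * mg/L = g/h)
Daily solids removed = 2452.5 * 24 = 58860 g/day
Convert g to kg: 58860 / 1000 = 58.86 kg/day

58.86 kg/day


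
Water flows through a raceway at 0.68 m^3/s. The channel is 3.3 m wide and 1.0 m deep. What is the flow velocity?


Cross-sectional area = W * d = 3.3 * 1.0 = 3.3 m^2
Velocity = Q / A = 0.68 / 3.3 = 0.206061 m/s

0.206061 m/s


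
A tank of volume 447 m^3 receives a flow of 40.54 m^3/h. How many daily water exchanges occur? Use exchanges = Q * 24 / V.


Daily flow volume = 40.54 m^3/h * 24 h = 972.96 m^3/day
Exchanges = daily flow / tank volume = 972.96 / 447 = 2.17664 exchanges/day

2.17664 exchanges/day


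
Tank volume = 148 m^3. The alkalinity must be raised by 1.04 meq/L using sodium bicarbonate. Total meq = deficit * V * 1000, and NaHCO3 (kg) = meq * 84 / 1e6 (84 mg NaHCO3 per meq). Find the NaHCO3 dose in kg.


Tank volume in L = 148 m^3 * 1000 = 148000 L
Total meq required = 1.04 meq/L * 148000 L = 153920 meq
NaHCO3 mass = 153920 meq * 84 mg/meq / 1e6 = 12.9293 kg

12.9293 kg


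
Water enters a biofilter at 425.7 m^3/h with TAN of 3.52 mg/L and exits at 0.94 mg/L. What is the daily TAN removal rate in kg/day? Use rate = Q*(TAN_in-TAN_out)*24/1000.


Concentration drop: TAN_in - TAN_out = 3.52 - 0.94 = 2.58 mg/L
Hourly TAN removed = Q * dTAN = 425.7 m^3/h * 2.58 mg/L = 1098.306 g/h  (m^3/h * mg/L = g/h)
Daily TAN removed = 1098.306 * 24 = 26359.344 g/day
Convert to kg/day: 26359.344 / 1000 = 26.359344 kg/day

26.359344 kg/day


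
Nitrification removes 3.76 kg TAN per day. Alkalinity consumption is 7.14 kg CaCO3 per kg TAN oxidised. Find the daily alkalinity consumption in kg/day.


Alkalinity factor: 7.14 kg CaCO3 consumed per kg TAN nitrified
alk = 3.76 kg TAN * 7.14 = 26.8464 kg CaCO3/day

26.8464 kg CaCO3/day


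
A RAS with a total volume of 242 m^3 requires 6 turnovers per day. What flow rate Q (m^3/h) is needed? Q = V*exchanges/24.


Daily recirculation volume = 242 m^3 * 6 = 1452 m^3/day
Flow rate Q = daily volume / 24 h = 1452 / 24 = 60.5 m^3/h

60.5 m^3/h


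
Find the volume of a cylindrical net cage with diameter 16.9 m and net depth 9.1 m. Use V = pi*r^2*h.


r = d/2 = 16.9/2 = 8.45 m
Base area = pi*r^2 = pi*8.45^2 = 224.31757 m^2
Volume = 224.31757 * 9.1 = 2041.29 m^3

2041.29 m^3


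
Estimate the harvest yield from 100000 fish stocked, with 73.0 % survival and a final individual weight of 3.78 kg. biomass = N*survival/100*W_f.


Survivors = 100000 * 73.0/100 = 73000 fish
Harvest biomass = survivors * W_f = 73000 * 3.78 = 275940 kg

275940 kg


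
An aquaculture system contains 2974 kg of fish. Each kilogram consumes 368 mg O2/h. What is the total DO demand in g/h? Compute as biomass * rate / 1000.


Total O2 consumption (mg/h) = 2974 kg * 368 mg/(kg*h) = 1094432 mg/h
Convert to g/h: 1094432 / 1000 = 1094.432 g/h

1094.432 g/h


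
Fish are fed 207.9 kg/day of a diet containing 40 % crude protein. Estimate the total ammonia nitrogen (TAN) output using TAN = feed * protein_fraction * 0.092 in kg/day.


Protein in feed = 207.9 * 40/100 = 83.16 kg/day
TAN = protein * 0.092 = 83.16 * 0.092 = 7.65072 kg/day

7.65072 kg/day


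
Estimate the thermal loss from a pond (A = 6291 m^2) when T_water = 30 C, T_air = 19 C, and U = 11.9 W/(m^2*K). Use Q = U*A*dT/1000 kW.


Temperature difference dT = 30 - 19 = 11 K
Heat loss (W) = U * A * dT = 11.9 * 6291 * 11 = 823491.9 W
Convert to kW: 823491.9 / 1000 = 823.4919 kW

823.4919 kW


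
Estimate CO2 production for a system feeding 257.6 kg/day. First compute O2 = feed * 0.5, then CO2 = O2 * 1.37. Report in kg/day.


O2 = 257.6 * 0.5 = 128.8
CO2 = 128.8 * 1.37 = 176.456

176.456 kg/day


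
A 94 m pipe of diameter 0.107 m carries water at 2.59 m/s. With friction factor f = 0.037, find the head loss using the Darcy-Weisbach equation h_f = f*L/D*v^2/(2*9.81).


v^2 = 2.59^2 = 6.7081 m^2/s^2
L/D = 94/0.107 = 878.50467
h_f = f*(L/D)*v^2/(2g) = 0.037 * 878.50467 * 6.7081 / 19.62 = 11.1134 m

11.1134 m


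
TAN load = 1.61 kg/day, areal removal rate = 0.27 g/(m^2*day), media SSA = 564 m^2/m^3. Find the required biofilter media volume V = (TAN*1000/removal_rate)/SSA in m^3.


A = 1.61*1000 / 0.27 = 5962.963 m^2
V = 5962.963 / 564 = 10.5726

10.5726 m^3


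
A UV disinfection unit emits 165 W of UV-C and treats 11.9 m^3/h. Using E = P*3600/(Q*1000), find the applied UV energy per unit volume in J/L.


Energy delivered per hour = 165 W * 3600 s = 594000 J/h
Volume treated per hour = 11.9 m^3/h * 1000 = 11900 L/h
dose = 594000 / 11900 = 49.916 J/L

49.916 J/L


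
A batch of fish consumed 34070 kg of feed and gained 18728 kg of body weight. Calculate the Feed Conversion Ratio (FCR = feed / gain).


FCR = feed consumed / weight gained
FCR = 34070 kg / 18728 kg = 1.8192

1.8192


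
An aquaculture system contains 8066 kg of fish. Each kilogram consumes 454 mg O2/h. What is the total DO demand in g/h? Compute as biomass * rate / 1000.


Total O2 consumption (mg/h) = 8066 kg * 454 mg/(kg*h) = 3661964 mg/h
Convert to g/h: 3661964 / 1000 = 3661.964 g/h

3661.964 g/h


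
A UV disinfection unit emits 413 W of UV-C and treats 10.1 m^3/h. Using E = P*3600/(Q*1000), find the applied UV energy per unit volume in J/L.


Energy delivered per hour = 413 W * 3600 s = 1486800 J/h
Volume treated per hour = 10.1 m^3/h * 1000 = 10100 L/h
dose = 1486800 / 10100 = 147.208 J/L

147.208 J/L


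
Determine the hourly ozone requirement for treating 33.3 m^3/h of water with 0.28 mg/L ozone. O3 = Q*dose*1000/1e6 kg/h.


O3 demand (mg/h) = Q * dose * 1000 = 33.3 * 0.28 * 1000 = 9324 mg/h
Convert mg to kg: 9324 / 1e6 = 0.009324 kg/h

0.009324 kg/h


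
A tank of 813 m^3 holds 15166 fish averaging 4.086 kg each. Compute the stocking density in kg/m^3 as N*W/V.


Total biomass = 15166 fish * 4.086 kg = 61968.276 kg
Density = total biomass / volume = 61968.276 / 813 = 76.2217 kg/m^3

76.2217 kg/m^3


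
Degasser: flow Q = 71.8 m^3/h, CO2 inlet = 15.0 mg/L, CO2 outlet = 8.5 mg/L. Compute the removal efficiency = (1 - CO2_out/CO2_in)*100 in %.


CO2_out / CO2_in = 8.5 / 15.0 = 0.56666667
Fraction remaining = 0.56666667
efficiency = (1 - 0.56666667) * 100 = 43.3333 %

43.3333 %


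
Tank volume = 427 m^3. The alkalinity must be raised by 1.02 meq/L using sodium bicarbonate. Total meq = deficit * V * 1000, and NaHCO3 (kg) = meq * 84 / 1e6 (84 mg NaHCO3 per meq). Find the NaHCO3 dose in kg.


Tank volume in L = 427 m^3 * 1000 = 427000 L
Total meq required = 1.02 meq/L * 427000 L = 435540 meq
NaHCO3 mass = 435540 meq * 84 mg/meq / 1e6 = 36.5854 kg

36.5854 kg


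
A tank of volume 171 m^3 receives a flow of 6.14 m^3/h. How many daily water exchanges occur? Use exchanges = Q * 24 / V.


Daily flow volume = 6.14 m^3/h * 24 h = 147.36 m^3/day
Exchanges = daily flow / tank volume = 147.36 / 171 = 0.861754 exchanges/day

0.861754 exchanges/day


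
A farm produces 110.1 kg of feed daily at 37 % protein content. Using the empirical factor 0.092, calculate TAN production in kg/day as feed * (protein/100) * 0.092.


Protein in feed = 110.1 * 37/100 = 40.737 kg/day
TAN = protein * 0.092 = 40.737 * 0.092 = 3.747804 kg/day

3.747804 kg/day


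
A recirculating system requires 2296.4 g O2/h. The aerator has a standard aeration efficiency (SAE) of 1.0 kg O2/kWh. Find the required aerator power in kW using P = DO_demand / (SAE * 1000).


SAE in g O2/kWh = 1.0 * 1000 = 1000 g/kWh
P = DO_demand / SAE_g = 2296.4 / 1000 = 2.2964 kW

2.2964 kW


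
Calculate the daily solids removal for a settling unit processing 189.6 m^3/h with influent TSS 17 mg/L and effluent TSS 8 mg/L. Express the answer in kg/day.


Concentration drop: TSS_in - TSS_out = 17 - 8 = 9 mg/L
Hourly solids removed = Q * dTSS = 189.6 m^3/h * 9 mg/L = 1706.4 g/h  (m^3/h * mg/L = g/h)
Daily solids removed = 1706.4 * 24 = 40953.6 g/day
Convert g to kg: 40953.6 / 1000 = 40.9536 kg/day

40.9536 kg/day


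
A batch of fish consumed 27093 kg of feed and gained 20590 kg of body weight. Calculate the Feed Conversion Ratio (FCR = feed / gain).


FCR = feed consumed / weight gained
FCR = 27093 kg / 20590 kg = 1.31583

1.31583


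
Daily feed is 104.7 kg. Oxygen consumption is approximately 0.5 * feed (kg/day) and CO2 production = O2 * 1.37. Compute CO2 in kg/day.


O2 = 104.7 * 0.5 = 52.35
CO2 = 52.35 * 1.37 = 71.7195

71.7195 kg/day


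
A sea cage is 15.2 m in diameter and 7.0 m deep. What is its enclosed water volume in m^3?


r = d/2 = 15.2/2 = 7.6 m
Base area = pi*r^2 = pi*7.6^2 = 181.45839 m^2
Volume = 181.45839 * 7.0 = 1270.21 m^3

1270.21 m^3


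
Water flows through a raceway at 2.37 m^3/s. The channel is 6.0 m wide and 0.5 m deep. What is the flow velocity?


Cross-sectional area = W * d = 6.0 * 0.5 = 3 m^2
Velocity = Q / A = 2.37 / 3 = 0.79 m/s

0.79 m/s


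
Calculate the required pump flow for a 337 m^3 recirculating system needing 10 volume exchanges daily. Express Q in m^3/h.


Daily recirculation volume = 337 m^3 * 10 = 3370 m^3/day
Flow rate Q = daily volume / 24 h = 3370 / 24 = 140.417 m^3/h

140.417 m^3/h


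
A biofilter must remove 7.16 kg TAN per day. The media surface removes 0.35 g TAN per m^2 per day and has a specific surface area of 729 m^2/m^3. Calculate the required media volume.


A = 7.16*1000 / 0.35 = 20457.143 m^2
V = 20457.143 / 729 = 28.0619

28.0619 m^3


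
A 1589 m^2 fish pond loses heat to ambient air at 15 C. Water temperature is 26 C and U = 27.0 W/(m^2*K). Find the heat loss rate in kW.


Temperature difference dT = 26 - 15 = 11 K
Heat loss (W) = U * A * dT = 27.0 * 1589 * 11 = 471933 W
Convert to kW: 471933 / 1000 = 471.933 kW

471.933 kW


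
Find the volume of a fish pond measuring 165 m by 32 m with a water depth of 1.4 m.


Base area = L * W = 165 * 32 = 5280 m^2
Volume = area * depth = 5280 * 1.4 = 7392 m^3

7392 m^3


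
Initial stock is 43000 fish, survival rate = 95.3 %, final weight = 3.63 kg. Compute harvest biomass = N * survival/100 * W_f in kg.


Survivors = 43000 * 95.3/100 = 40979 fish
Harvest biomass = survivors * W_f = 40979 * 3.63 = 148753.77 kg

148753.77 kg


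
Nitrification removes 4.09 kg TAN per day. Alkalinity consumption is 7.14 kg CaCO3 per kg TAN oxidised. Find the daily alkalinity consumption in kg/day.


Alkalinity factor: 7.14 kg CaCO3 consumed per kg TAN nitrified
alk = 4.09 kg TAN * 7.14 = 29.2026 kg CaCO3/day

29.2026 kg CaCO3/day


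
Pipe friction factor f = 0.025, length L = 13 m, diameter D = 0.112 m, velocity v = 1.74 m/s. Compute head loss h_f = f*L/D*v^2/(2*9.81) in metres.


v^2 = 1.74^2 = 3.0276 m^2/s^2
L/D = 13/0.112 = 116.07143
h_f = f*(L/D)*v^2/(2g) = 0.025 * 116.07143 * 3.0276 / 19.62 = 0.44778 m

0.44778 m


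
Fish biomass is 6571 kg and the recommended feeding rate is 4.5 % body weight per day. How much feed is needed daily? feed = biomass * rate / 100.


Feeding rate fraction = 4.5% / 100 = 0.045
Daily feed = 6571 kg * 0.045 = 295.695 kg/day

295.695 kg/day


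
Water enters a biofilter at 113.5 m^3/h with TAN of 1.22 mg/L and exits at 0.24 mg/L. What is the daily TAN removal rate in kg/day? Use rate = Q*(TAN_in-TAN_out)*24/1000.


Concentration drop: TAN_in - TAN_out = 1.22 - 0.24 = 0.98 mg/L
Hourly TAN removed = Q * dTAN = 113.5 m^3/h * 0.98 mg/L = 111.23 g/h  (m^3/h * mg/L = g/h)
Daily TAN removed = 111.23 * 24 = 2669.52 g/day
Convert to kg/day: 2669.52 / 1000 = 2.66952 kg/day

2.66952 kg/day


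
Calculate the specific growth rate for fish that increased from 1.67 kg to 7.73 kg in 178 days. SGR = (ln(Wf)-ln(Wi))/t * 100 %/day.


ln(W_f) = ln(7.73) = 2.0451089
ln(W_i) = ln(1.67) = 0.51282363
ln(W_f) - ln(W_i) = 2.0451089 - 0.51282363 = 1.5322853
SGR = 1.5322853 / 178 * 100 = 0.860834 %/day

0.860834 %/day


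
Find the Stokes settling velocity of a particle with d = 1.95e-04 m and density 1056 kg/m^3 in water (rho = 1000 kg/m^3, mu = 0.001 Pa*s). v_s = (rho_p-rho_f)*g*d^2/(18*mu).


Density difference: rho_p - rho_f = 1056 - 1000 = 56 kg/m^3
d^2 = (1.95e-04)^2 = 3.8025e-08 m^2
Numerator = (rho_p - rho_f) * g * d^2 = 56 * 9.81 * 3.8025e-08 = 2.0889414e-05
Denominator = 18 * mu = 18 * 0.001 = 0.018
v_s = 2.0889414e-05 / 0.018 = 0.00116052 m/s
Check: Re = rho_f * v_s * d / mu = 1000 * 0.00116052 * 1.95e-04 / 0.001 = 0.226 < 1, so Stokes' law applies.

0.00116052 m/s


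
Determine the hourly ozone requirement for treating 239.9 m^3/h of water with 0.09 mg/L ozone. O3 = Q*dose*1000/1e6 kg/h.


O3 demand (mg/h) = Q * dose * 1000 = 239.9 * 0.09 * 1000 = 21591 mg/h
Convert mg to kg: 21591 / 1e6 = 0.021591 kg/h

0.021591 kg/h


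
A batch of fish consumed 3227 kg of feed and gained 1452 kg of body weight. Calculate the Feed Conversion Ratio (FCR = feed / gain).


FCR = feed consumed / weight gained
FCR = 3227 kg / 1452 kg = 2.22245

2.22245


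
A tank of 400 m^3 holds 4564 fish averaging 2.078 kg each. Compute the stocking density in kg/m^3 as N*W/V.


Total biomass = 4564 fish * 2.078 kg = 9483.992 kg
Density = total biomass / volume = 9483.992 / 400 = 23.71 kg/m^3

23.71 kg/m^3


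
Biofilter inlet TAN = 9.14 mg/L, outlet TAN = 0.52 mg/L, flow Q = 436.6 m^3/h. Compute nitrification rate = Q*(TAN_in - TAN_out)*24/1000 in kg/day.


Concentration drop: TAN_in - TAN_out = 9.14 - 0.52 = 8.62 mg/L
Hourly TAN removed = Q * dTAN = 436.6 m^3/h * 8.62 mg/L = 3763.492 g/h  (m^3/h * mg/L = g/h)
Daily TAN removed = 3763.492 * 24 = 90323.808 g/day
Convert to kg/day: 90323.808 / 1000 = 90.323808 kg/day

90.323808 kg/day


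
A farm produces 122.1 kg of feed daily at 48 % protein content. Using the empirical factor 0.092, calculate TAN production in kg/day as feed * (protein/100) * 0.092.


Protein in feed = 122.1 * 48/100 = 58.608 kg/day
TAN = protein * 0.092 = 58.608 * 0.092 = 5.391936 kg/day

5.391936 kg/day


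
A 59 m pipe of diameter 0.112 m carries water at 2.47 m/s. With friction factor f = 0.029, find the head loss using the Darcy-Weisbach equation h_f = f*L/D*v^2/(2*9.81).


v^2 = 2.47^2 = 6.1009 m^2/s^2
L/D = 59/0.112 = 526.78571
h_f = f*(L/D)*v^2/(2g) = 0.029 * 526.78571 * 6.1009 / 19.62 = 4.75036 m

4.75036 m


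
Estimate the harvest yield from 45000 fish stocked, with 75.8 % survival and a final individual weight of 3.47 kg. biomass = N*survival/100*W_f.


Survivors = 45000 * 75.8/100 = 34110 fish
Harvest biomass = survivors * W_f = 34110 * 3.47 = 118361.7 kg

118361.7 kg


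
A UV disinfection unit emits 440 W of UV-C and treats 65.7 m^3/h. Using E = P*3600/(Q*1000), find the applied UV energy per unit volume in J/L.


Energy delivered per hour = 440 W * 3600 s = 1584000 J/h
Volume treated per hour = 65.7 m^3/h * 1000 = 65700 L/h
dose = 1584000 / 65700 = 24.1096 J/L

24.1096 J/L


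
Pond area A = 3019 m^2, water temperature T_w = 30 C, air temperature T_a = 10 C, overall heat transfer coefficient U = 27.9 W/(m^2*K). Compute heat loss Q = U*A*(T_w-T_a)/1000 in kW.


Temperature difference dT = 30 - 10 = 20 K
Heat loss (W) = U * A * dT = 27.9 * 3019 * 20 = 1684602 W
Convert to kW: 1684602 / 1000 = 1684.602 kW

1684.602 kW


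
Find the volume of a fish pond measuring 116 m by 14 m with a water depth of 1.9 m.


Base area = L * W = 116 * 14 = 1624 m^2
Volume = area * depth = 1624 * 1.9 = 3085.6 m^3

3085.6 m^3


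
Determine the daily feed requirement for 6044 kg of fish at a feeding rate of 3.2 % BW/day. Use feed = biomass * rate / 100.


Feeding rate fraction = 3.2% / 100 = 0.032
Daily feed = 6044 kg * 0.032 = 193.408 kg/day

193.408 kg/day


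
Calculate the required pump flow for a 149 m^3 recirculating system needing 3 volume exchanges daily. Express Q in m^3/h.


Daily recirculation volume = 149 m^3 * 3 = 447 m^3/day
Flow rate Q = daily volume / 24 h = 447 / 24 = 18.625 m^3/h

18.625 m^3/h


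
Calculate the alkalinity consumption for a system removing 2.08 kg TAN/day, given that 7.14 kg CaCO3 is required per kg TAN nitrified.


Alkalinity factor: 7.14 kg CaCO3 consumed per kg TAN nitrified
alk = 2.08 kg TAN * 7.14 = 14.8512 kg CaCO3/day

14.8512 kg CaCO3/day


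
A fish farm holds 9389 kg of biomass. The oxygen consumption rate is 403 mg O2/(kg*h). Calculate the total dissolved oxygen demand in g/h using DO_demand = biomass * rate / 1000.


Total O2 consumption (mg/h) = 9389 kg * 403 mg/(kg*h) = 3783767 mg/h
Convert to g/h: 3783767 / 1000 = 3783.767 g/h

3783.767 g/h


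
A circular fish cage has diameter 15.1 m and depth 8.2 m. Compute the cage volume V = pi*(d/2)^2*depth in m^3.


r = d/2 = 15.1/2 = 7.55 m
Base area = pi*r^2 = pi*7.55^2 = 179.07864 m^2
Volume = 179.07864 * 8.2 = 1468.44 m^3

1468.44 m^3


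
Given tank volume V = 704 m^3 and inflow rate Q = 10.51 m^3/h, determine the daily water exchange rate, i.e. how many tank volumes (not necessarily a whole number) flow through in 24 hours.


Daily flow volume = 10.51 m^3/h * 24 h = 252.24 m^3/day
Exchanges = daily flow / tank volume = 252.24 / 704 = 0.358295 exchanges/day

0.358295 exchanges/day


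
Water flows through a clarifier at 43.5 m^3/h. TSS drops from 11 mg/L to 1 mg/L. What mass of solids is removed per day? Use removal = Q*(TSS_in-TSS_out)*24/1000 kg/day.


Concentration drop: TSS_in - TSS_out = 11 - 1 = 10 mg/L
Hourly solids removed = Q * dTSS = 43.5 m^3/h * 10 mg/L = 435 g/h  (m^3/h * mg/L = g/h)
Daily solids removed = 435 * 24 = 10440 g/day
Convert g to kg: 10440 / 1000 = 10.44 kg/day

10.44 kg/day


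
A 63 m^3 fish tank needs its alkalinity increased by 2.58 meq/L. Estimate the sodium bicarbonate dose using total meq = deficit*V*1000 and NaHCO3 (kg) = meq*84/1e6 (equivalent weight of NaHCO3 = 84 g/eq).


Tank volume in L = 63 m^3 * 1000 = 63000 L
Total meq required = 2.58 meq/L * 63000 L = 162540 meq
NaHCO3 mass = 162540 meq * 84 mg/meq / 1e6 = 13.6534 kg

13.6534 kg


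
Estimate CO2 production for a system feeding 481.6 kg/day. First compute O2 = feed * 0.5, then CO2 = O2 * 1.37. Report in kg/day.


O2 = 481.6 * 0.5 = 240.8
CO2 = 240.8 * 1.37 = 329.896

329.896 kg/day


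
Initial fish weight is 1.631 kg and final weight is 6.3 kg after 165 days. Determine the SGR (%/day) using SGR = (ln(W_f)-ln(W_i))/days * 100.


ln(W_f) = ln(6.3) = 1.8405496
ln(W_i) = ln(1.631) = 0.48919332
ln(W_f) - ln(W_i) = 1.8405496 - 0.48919332 = 1.3513563
SGR = 1.3513563 / 165 * 100 = 0.819004 %/day

0.819004 %/day


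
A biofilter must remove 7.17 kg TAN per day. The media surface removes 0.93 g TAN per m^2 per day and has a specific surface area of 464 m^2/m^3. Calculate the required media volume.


A = 7.17*1000 / 0.93 = 7709.6774 m^2
V = 7709.6774 / 464 = 16.6157

16.6157 m^3


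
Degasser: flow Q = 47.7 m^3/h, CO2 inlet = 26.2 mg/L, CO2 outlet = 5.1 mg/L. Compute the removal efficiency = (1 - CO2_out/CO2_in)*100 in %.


CO2_out / CO2_in = 5.1 / 26.2 = 0.19465649
Fraction remaining = 0.19465649
efficiency = (1 - 0.19465649) * 100 = 80.5344 %

80.5344 %


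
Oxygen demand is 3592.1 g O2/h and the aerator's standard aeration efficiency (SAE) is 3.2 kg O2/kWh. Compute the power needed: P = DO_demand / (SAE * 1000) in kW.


SAE in g O2/kWh = 3.2 * 1000 = 3200 g/kWh
P = DO_demand / SAE_g = 3592.1 / 3200 = 1.12253 kW

1.12253 kW


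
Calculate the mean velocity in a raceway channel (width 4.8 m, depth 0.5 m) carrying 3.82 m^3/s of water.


Cross-sectional area = W * d = 4.8 * 0.5 = 2.4 m^2
Velocity = Q / A = 3.82 / 2.4 = 1.59167 m/s

1.59167 m/s


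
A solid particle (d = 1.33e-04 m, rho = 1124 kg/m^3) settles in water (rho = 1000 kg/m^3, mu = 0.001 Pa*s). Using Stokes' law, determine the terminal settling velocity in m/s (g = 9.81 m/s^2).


Density difference: rho_p - rho_f = 1124 - 1000 = 124 kg/m^3
d^2 = (1.33e-04)^2 = 1.7689e-08 m^2
Numerator = (rho_p - rho_f) * g * d^2 = 124 * 9.81 * 1.7689e-08 = 2.1517607e-05
Denominator = 18 * mu = 18 * 0.001 = 0.018
v_s = 2.1517607e-05 / 0.018 = 0.00119542 m/s
Check: Re = rho_f * v_s * d / mu = 1000 * 0.00119542 * 1.33e-04 / 0.001 = 0.159 < 1, so Stokes' law applies.

0.00119542 m/s


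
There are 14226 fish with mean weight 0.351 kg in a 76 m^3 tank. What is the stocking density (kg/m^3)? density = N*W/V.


Total biomass = 14226 fish * 0.351 kg = 4993.326 kg
Density = total biomass / volume = 4993.326 / 76 = 65.7017 kg/m^3

65.7017 kg/m^3


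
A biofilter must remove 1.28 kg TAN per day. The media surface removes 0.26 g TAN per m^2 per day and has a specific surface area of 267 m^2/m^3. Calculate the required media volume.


A = 1.28*1000 / 0.26 = 4923.0769 m^2
V = 4923.0769 / 267 = 18.4385

18.4385 m^3


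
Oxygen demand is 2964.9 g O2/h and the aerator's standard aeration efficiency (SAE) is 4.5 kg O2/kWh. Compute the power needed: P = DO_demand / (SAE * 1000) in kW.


SAE in g O2/kWh = 4.5 * 1000 = 4500 g/kWh
P = DO_demand / SAE_g = 2964.9 / 4500 = 0.658867 kW

0.658867 kW


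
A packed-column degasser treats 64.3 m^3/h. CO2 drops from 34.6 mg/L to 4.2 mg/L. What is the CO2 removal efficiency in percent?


CO2_out / CO2_in = 4.2 / 34.6 = 0.12138728
Fraction remaining = 0.12138728
efficiency = (1 - 0.12138728) * 100 = 87.8613 %

87.8613 %


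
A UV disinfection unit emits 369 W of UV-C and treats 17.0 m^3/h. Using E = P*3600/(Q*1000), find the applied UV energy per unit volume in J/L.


Energy delivered per hour = 369 W * 3600 s = 1328400 J/h
Volume treated per hour = 17.0 m^3/h * 1000 = 17000 L/h
dose = 1328400 / 17000 = 78.1412 J/L

78.1412 J/L


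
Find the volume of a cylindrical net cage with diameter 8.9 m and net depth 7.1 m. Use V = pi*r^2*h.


r = d/2 = 8.9/2 = 4.45 m
Base area = pi*r^2 = pi*4.45^2 = 62.211389 m^2
Volume = 62.211389 * 7.1 = 441.701 m^3

441.701 m^3


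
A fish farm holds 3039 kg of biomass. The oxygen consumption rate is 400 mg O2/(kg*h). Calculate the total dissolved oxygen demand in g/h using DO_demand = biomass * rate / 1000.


Total O2 consumption (mg/h) = 3039 kg * 400 mg/(kg*h) = 1215600 mg/h
Convert to g/h: 1215600 / 1000 = 1215.6 g/h

1215.6 g/h


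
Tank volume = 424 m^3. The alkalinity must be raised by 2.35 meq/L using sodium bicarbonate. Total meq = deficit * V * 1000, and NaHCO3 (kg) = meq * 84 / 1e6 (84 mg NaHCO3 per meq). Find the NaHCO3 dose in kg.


Tank volume in L = 424 m^3 * 1000 = 424000 L
Total meq required = 2.35 meq/L * 424000 L = 996400 meq
NaHCO3 mass = 996400 meq * 84 mg/meq / 1e6 = 83.6976 kg

83.6976 kg


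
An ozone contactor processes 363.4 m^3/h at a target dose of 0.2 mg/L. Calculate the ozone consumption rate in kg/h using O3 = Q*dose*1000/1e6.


O3 demand (mg/h) = Q * dose * 1000 = 363.4 * 0.2 * 1000 = 72680 mg/h
Convert mg to kg: 72680 / 1e6 = 0.07268 kg/h

0.07268 kg/h


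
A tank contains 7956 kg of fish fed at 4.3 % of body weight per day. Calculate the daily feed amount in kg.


Feeding rate fraction = 4.3% / 100 = 0.043
Daily feed = 7956 kg * 0.043 = 342.108 kg/day

342.108 kg/day


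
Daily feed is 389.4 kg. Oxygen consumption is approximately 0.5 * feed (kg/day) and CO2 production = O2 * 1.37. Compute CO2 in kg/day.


O2 = 389.4 * 0.5 = 194.7
CO2 = 194.7 * 1.37 = 266.739

266.739 kg/day


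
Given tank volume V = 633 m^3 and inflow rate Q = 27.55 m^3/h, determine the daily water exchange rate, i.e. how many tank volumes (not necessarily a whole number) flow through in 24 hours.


Daily flow volume = 27.55 m^3/h * 24 h = 661.2 m^3/day
Exchanges = daily flow / tank volume = 661.2 / 633 = 1.04455 exchanges/day

1.04455 exchanges/day


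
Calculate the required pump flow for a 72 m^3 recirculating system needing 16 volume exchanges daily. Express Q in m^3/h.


Daily recirculation volume = 72 m^3 * 16 = 1152 m^3/day
Flow rate Q = daily volume / 24 h = 1152 / 24 = 48 m^3/h

48 m^3/h


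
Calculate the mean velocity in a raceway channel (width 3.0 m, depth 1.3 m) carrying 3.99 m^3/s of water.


Cross-sectional area = W * d = 3.0 * 1.3 = 3.9 m^2
Velocity = Q / A = 3.99 / 3.9 = 1.02308 m/s

1.02308 m/s


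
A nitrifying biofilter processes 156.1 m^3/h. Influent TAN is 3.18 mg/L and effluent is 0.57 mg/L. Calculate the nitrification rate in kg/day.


Concentration drop: TAN_in - TAN_out = 3.18 - 0.57 = 2.61 mg/L
Hourly TAN removed = Q * dTAN = 156.1 m^3/h * 2.61 mg/L = 407.421 g/h  (m^3/h * mg/L = g/h)
Daily TAN removed = 407.421 * 24 = 9778.104 g/day
Convert to kg/day: 9778.104 / 1000 = 9.778104 kg/day

9.778104 kg/day


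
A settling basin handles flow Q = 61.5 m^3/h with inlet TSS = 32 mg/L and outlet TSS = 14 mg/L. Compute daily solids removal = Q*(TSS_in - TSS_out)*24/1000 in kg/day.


Concentration drop: TSS_in - TSS_out = 32 - 14 = 18 mg/L
Hourly solids removed = Q * dTSS = 61.5 m^3/h * 18 mg/L = 1107 g/h  (m^3/h * mg/L = g/h)
Daily solids removed = 1107 * 24 = 26568 g/day
Convert g to kg: 26568 / 1000 = 26.568 kg/day

26.568 kg/day


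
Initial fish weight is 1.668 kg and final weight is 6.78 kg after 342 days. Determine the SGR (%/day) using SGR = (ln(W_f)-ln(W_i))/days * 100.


ln(W_f) = ln(6.78) = 1.9139771
ln(W_i) = ln(1.668) = 0.5116253
ln(W_f) - ln(W_i) = 1.9139771 - 0.5116253 = 1.4023518
SGR = 1.4023518 / 342 * 100 = 0.410044 %/day

0.410044 %/day


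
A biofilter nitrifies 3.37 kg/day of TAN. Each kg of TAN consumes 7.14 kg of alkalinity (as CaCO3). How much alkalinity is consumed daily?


Alkalinity factor: 7.14 kg CaCO3 consumed per kg TAN nitrified
alk = 3.37 kg TAN * 7.14 = 24.0618 kg CaCO3/day

24.0618 kg CaCO3/day


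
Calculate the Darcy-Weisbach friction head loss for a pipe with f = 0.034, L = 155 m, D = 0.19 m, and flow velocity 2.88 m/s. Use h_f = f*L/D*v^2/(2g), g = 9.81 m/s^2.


v^2 = 2.88^2 = 8.2944 m^2/s^2
L/D = 155/0.19 = 815.78947
h_f = f*(L/D)*v^2/(2g) = 0.034 * 815.78947 * 8.2944 / 19.62 = 11.7258 m

11.7258 m


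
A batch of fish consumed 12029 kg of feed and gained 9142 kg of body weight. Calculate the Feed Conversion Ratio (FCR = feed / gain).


FCR = feed consumed / weight gained
FCR = 12029 kg / 9142 kg = 1.3158

1.3158


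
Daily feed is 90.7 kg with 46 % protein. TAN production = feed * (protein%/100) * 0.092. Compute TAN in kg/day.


Protein in feed = 90.7 * 46/100 = 41.722 kg/day
TAN = protein * 0.092 = 41.722 * 0.092 = 3.838424 kg/day

3.838424 kg/day


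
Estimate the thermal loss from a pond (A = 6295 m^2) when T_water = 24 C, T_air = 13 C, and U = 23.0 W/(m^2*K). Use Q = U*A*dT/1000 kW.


Temperature difference dT = 24 - 13 = 11 K
Heat loss (W) = U * A * dT = 23.0 * 6295 * 11 = 1592635 W
Convert to kW: 1592635 / 1000 = 1592.635 kW

1592.635 kW


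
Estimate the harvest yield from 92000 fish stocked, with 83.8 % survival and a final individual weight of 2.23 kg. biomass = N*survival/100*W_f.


Survivors = 92000 * 83.8/100 = 77096 fish
Harvest biomass = survivors * W_f = 77096 * 2.23 = 171924.08 kg

171924.08 kg


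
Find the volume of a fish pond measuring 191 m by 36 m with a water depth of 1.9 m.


Base area = L * W = 191 * 36 = 6876 m^2
Volume = area * depth = 6876 * 1.9 = 13064.4 m^3

13064.4 m^3


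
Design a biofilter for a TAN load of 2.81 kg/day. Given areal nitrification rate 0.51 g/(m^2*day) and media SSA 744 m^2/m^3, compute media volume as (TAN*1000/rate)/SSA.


A = 2.81*1000 / 0.51 = 5509.8039 m^2
V = 5509.8039 / 744 = 7.40565

7.40565 m^3


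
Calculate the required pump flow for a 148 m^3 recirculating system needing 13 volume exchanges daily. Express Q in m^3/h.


Daily recirculation volume = 148 m^3 * 13 = 1924 m^3/day
Flow rate Q = daily volume / 24 h = 1924 / 24 = 80.1667 m^3/h

80.1667 m^3/h


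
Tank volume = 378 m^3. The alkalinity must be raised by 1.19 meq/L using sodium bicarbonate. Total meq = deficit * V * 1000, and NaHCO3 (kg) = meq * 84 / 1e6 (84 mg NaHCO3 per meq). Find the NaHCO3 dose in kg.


Tank volume in L = 378 m^3 * 1000 = 378000 L
Total meq required = 1.19 meq/L * 378000 L = 449820 meq
NaHCO3 mass = 449820 meq * 84 mg/meq / 1e6 = 37.7849 kg

37.7849 kg


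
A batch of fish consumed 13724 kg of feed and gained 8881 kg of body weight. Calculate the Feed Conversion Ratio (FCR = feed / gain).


FCR = feed consumed / weight gained
FCR = 13724 kg / 8881 kg = 1.54532

1.54532


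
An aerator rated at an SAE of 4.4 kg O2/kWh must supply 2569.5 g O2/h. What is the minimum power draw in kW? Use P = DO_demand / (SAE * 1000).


SAE in g O2/kWh = 4.4 * 1000 = 4400 g/kWh
P = DO_demand / SAE_g = 2569.5 / 4400 = 0.583977 kW

0.583977 kW


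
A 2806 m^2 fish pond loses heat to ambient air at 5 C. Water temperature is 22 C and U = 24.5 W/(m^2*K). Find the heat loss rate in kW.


Temperature difference dT = 22 - 5 = 17 K
Heat loss (W) = U * A * dT = 24.5 * 2806 * 17 = 1168699 W
Convert to kW: 1168699 / 1000 = 1168.699 kW

1168.699 kW


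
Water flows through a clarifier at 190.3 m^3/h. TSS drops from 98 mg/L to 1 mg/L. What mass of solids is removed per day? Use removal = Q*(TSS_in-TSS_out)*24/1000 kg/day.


Concentration drop: TSS_in - TSS_out = 98 - 1 = 97 mg/L
Hourly solids removed = Q * dTSS = 190.3 m^3/h * 97 mg/L = 18459.1 g/h  (m^3/h * mg/L = g/h)
Daily solids removed = 18459.1 * 24 = 443018.4 g/day
Convert g to kg: 443018.4 / 1000 = 443.0184 kg/day

443.0184 kg/day


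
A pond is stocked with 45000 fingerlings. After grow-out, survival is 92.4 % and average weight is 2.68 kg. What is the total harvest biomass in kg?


Survivors = 45000 * 92.4/100 = 41580 fish
Harvest biomass = survivors * W_f = 41580 * 2.68 = 111434.4 kg

111434.4 kg


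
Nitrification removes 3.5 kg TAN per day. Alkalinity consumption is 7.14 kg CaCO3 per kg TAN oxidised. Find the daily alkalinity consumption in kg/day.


Alkalinity factor: 7.14 kg CaCO3 consumed per kg TAN nitrified
alk = 3.5 kg TAN * 7.14 = 24.99 kg CaCO3/day

24.99 kg CaCO3/day


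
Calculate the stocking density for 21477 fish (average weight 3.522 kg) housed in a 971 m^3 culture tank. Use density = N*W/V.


Total biomass = 21477 fish * 3.522 kg = 75641.994 kg
Density = total biomass / volume = 75641.994 / 971 = 77.9011 kg/m^3

77.9011 kg/m^3


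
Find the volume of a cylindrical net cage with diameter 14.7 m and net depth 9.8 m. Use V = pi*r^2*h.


r = d/2 = 14.7/2 = 7.35 m
Base area = pi*r^2 = pi*7.35^2 = 169.71669 m^2
Volume = 169.71669 * 9.8 = 1663.22 m^3

1663.22 m^3


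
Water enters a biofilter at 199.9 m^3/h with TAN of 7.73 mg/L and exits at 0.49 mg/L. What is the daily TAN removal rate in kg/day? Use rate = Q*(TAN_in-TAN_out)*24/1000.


Concentration drop: TAN_in - TAN_out = 7.73 - 0.49 = 7.24 mg/L
Hourly TAN removed = Q * dTAN = 199.9 m^3/h * 7.24 mg/L = 1447.276 g/h  (m^3/h * mg/L = g/h)
Daily TAN removed = 1447.276 * 24 = 34734.624 g/day
Convert to kg/day: 34734.624 / 1000 = 34.734624 kg/day

34.734624 kg/day


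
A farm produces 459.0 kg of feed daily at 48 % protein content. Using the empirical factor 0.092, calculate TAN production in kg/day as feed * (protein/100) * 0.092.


Protein in feed = 459.0 * 48/100 = 220.32 kg/day
TAN = protein * 0.092 = 220.32 * 0.092 = 20.26944 kg/day

20.26944 kg/day


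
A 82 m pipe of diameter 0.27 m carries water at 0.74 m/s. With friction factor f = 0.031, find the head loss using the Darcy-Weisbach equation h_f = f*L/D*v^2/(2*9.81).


v^2 = 0.74^2 = 0.5476 m^2/s^2
L/D = 82/0.27 = 303.7037
h_f = f*(L/D)*v^2/(2g) = 0.031 * 303.7037 * 0.5476 / 19.62 = 0.26277 m

0.26277 m


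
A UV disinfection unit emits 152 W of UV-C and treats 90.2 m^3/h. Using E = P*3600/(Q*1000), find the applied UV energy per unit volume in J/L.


Energy delivered per hour = 152 W * 3600 s = 547200 J/h
Volume treated per hour = 90.2 m^3/h * 1000 = 90200 L/h
dose = 547200 / 90200 = 6.06652 J/L

6.06652 J/L


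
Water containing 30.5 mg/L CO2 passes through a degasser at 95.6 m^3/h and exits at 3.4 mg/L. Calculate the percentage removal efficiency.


CO2_out / CO2_in = 3.4 / 30.5 = 0.11147541
Fraction remaining = 0.11147541
efficiency = (1 - 0.11147541) * 100 = 88.8525 %

88.8525 %


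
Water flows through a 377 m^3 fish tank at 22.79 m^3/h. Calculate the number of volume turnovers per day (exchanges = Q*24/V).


Daily flow volume = 22.79 m^3/h * 24 h = 546.96 m^3/day
Exchanges = daily flow / tank volume = 546.96 / 377 = 1.45082 exchanges/day

1.45082 exchanges/day


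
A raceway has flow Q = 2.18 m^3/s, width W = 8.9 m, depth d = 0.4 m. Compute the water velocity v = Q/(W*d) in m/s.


Cross-sectional area = W * d = 8.9 * 0.4 = 3.56 m^2
Velocity = Q / A = 2.18 / 3.56 = 0.61236 m/s

0.61236 m/s


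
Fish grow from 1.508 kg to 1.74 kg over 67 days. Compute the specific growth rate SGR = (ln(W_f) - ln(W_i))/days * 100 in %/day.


ln(W_f) = ln(1.74) = 0.55388511
ln(W_i) = ln(1.508) = 0.41078427
ln(W_f) - ln(W_i) = 0.55388511 - 0.41078427 = 0.14310084
SGR = 0.14310084 / 67 * 100 = 0.213583 %/day

0.213583 %/day


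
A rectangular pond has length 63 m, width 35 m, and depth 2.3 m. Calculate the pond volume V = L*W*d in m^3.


Base area = L * W = 63 * 35 = 2205 m^2
Volume = area * depth = 2205 * 2.3 = 5071.5 m^3

5071.5 m^3
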